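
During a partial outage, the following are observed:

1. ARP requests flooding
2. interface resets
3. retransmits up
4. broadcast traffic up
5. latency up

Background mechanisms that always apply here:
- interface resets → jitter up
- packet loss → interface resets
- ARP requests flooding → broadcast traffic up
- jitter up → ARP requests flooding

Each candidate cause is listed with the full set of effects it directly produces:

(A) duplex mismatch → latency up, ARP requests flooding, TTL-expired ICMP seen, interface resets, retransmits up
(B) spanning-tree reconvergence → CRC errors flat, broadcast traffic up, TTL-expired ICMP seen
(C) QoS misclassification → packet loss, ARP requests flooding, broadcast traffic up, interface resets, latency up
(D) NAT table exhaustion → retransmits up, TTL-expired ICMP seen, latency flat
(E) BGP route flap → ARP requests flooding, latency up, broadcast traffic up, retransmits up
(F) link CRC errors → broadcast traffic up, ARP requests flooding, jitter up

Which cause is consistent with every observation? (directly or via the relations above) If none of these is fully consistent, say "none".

A

Checking each candidate against the observations:
(A) duplex mismatch — accounts for every observation (broadcast traffic up via ARP requests flooding → broadcast traffic up)
(B) spanning-tree reconvergence — ARP requests flooding ✗; interface resets ✗; retransmits up ✗; broadcast traffic up ✓; latency up ✗
(C) QoS misclassification — ARP requests flooding ✓; interface resets ✓; retransmits up ✗; broadcast traffic up ✓; latency up ✓
(D) NAT table exhaustion — ARP requests flooding ✗; interface resets ✗; retransmits up ✓; broadcast traffic up ✗; latency up ✗
(E) BGP route flap — does not account for interface resets
(F) link CRC errors — does not account for interface resets, retransmits up, latency up
(A) alone accounts for all the evidence.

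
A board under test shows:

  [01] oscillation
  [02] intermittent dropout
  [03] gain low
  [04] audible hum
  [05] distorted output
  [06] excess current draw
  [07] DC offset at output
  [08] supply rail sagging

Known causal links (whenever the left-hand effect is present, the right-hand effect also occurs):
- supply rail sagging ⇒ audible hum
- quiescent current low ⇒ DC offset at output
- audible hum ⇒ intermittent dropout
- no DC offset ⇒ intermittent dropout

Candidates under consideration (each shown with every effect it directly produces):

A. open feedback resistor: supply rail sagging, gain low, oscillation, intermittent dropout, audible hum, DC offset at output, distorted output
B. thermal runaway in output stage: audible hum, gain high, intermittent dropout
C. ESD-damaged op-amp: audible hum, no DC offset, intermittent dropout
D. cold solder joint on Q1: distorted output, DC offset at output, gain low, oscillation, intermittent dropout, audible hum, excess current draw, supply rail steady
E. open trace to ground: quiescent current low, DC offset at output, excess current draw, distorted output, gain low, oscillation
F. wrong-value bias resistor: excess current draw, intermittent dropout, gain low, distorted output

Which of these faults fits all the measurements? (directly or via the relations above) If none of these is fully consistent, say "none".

Per-candidate check:
(A) open feedback resistor — does not account for excess current draw
(B) thermal runaway in output stage — oscillation NO; intermittent dropout yes; gain low NO; audible hum yes; distorted output NO; excess current draw NO; DC offset at output NO; supply rail sagging NO
(C) ESD-damaged op-amp — fails on oscillation, gain low, distorted output, excess current draw, DC offset at output, supply rail sagging (predicts no DC offset, not DC offset at output)
(D) cold solder joint on Q1 — fails on supply rail sagging (predicts supply rail steady, not supply rail sagging)
(E) open trace to ground — oscillation yes; intermittent dropout NO; gain low yes; audible hum NO; distorted output yes; excess current draw yes; DC offset at output yes; supply rail sagging NO
(F) wrong-value bias resistor — does not account for oscillation, audible hum, DC offset at output, supply rail sagging
None of the listed candidates fits everything.

none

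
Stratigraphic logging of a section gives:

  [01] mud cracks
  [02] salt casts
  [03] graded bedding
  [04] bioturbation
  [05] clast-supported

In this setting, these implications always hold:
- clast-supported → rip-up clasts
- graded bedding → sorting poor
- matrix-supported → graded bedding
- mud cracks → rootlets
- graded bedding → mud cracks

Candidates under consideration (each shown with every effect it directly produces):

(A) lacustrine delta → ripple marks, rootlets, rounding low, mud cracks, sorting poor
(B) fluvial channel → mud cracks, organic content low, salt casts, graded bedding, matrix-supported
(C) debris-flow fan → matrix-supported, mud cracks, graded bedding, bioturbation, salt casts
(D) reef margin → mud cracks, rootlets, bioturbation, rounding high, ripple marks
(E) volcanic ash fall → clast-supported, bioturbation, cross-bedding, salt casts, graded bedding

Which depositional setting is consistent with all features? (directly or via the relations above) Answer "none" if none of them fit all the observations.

E

Checking each candidate against the observations:
(A) lacustrine delta — does not account for salt casts, graded bedding, bioturbation, clast-supported
(B) fluvial channel — fails on bioturbation, clast-supported (predicts matrix-supported, not clast-supported)
(C) debris-flow fan — fails on clast-supported (predicts matrix-supported, not clast-supported)
(D) reef margin — mud cracks ✓; salt casts ✗; graded bedding ✗; bioturbation ✓; clast-supported ✗
(E) volcanic ash fall — mud cracks ✓ (via graded bedding → mud cracks); salt casts ✓; graded bedding ✓; bioturbation ✓; clast-supported ✓
(E) is the only candidate with no mismatches.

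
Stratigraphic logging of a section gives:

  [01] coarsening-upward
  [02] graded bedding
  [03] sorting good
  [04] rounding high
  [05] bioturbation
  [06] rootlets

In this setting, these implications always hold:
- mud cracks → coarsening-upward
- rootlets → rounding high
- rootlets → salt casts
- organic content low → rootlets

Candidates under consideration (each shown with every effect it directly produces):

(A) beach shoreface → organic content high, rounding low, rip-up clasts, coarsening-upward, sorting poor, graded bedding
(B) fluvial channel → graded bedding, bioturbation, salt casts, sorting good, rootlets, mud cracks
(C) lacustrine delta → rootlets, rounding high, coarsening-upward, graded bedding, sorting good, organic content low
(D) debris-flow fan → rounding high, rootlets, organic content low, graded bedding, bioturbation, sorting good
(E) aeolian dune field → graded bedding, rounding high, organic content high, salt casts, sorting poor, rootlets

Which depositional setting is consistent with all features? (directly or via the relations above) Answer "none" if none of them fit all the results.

Per-candidate check:
(A) beach shoreface — coarsening-upward yes; graded bedding yes; sorting good NO; rounding high NO; bioturbation NO; rootlets NO
(B) fluvial channel — coarsening-upward yes (by mud cracks → coarsening-upward); graded bedding yes; sorting good yes; rounding high yes (by rootlets → rounding high); bioturbation yes; rootlets yes
(C) lacustrine delta — coarsening-upward yes; graded bedding yes; sorting good yes; rounding high yes; bioturbation NO; rootlets yes
(D) debris-flow fan — coarsening-upward NO; graded bedding yes; sorting good yes; rounding high yes; bioturbation yes; rootlets yes
(E) aeolian dune field — coarsening-upward NO; graded bedding yes; sorting good NO; rounding high yes; bioturbation NO; rootlets yes
(B) alone accounts for all the evidence.

B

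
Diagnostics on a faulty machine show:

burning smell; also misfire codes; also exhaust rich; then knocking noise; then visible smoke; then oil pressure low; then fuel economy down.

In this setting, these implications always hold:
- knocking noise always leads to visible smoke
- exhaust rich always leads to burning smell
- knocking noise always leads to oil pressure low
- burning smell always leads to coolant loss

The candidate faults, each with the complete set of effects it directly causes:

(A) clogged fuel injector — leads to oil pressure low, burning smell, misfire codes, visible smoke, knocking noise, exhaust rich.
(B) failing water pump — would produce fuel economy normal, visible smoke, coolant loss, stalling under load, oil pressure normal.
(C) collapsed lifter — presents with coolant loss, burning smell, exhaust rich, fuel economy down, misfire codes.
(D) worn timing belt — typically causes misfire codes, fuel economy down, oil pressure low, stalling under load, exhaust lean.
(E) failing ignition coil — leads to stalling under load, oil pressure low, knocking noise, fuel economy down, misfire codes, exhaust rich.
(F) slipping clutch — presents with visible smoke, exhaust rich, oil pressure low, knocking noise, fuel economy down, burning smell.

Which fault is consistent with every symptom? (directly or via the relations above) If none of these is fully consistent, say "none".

Testing each hypothesis:
(A) clogged fuel injector — does not account for fuel economy down
(B) failing water pump — fails on burning smell, misfire codes, exhaust rich, knocking noise, oil pressure low, fuel economy down (predicts oil pressure normal, not oil pressure low; predicts fuel economy normal, not fuel economy down)
(C) collapsed lifter — does not account for knocking noise, visible smoke, oil pressure low
(D) worn timing belt — burning smell -; misfire codes +; exhaust rich -; knocking noise -; visible smoke -; oil pressure low +; fuel economy down +
(E) failing ignition coil — burning smell + (via exhaust rich → burning smell); misfire codes +; exhaust rich +; knocking noise +; visible smoke + (via knocking noise → visible smoke); oil pressure low +; fuel economy down +
(F) slipping clutch — burning smell +; misfire codes -; exhaust rich +; knocking noise +; visible smoke +; oil pressure low +; fuel economy down +
Only (E) is consistent with every observation.

E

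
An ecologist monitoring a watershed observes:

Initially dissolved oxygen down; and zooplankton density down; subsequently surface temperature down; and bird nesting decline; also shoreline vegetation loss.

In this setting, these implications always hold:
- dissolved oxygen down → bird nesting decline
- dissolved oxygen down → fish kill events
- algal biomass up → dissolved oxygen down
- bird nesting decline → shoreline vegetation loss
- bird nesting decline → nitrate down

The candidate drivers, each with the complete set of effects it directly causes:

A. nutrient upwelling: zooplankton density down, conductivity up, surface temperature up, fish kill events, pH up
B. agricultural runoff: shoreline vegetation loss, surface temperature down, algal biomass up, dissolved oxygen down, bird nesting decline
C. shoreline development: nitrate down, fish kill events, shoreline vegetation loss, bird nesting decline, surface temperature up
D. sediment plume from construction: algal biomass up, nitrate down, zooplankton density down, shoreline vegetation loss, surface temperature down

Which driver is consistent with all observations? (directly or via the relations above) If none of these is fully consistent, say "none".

Per-candidate check:
(A) nutrient upwelling — dissolved oxygen down miss; zooplankton density down match; surface temperature down miss; bird nesting decline miss; shoreline vegetation loss miss
(B) agricultural runoff — does not account for zooplankton density down
(C) shoreline development — dissolved oxygen down miss; zooplankton density down miss; surface temperature down miss; bird nesting decline match; shoreline vegetation loss match
(D) sediment plume from construction — dissolved oxygen down match (through algal biomass up → dissolved oxygen down); zooplankton density down match; surface temperature down match; bird nesting decline match (through algal biomass up → dissolved oxygen down → bird nesting decline); shoreline vegetation loss match
Only (D) is consistent with every observation.

D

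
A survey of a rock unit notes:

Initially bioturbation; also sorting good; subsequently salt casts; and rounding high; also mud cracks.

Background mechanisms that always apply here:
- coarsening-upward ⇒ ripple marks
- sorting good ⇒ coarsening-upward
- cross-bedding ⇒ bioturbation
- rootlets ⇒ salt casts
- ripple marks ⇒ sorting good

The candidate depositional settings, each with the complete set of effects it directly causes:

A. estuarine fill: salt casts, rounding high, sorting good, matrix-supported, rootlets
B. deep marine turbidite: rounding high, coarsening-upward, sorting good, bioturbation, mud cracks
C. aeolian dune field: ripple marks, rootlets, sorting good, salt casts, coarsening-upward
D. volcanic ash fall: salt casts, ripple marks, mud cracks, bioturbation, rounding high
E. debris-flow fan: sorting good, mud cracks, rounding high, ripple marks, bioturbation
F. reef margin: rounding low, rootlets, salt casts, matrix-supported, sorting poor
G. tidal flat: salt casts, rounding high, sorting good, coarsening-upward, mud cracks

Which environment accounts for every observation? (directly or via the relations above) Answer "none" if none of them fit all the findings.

For each candidate, compare predicted effects to what was observed:
(A) estuarine fill — bioturbation ✗; sorting good ✓; salt casts ✓; rounding high ✓; mud cracks ✗
(B) deep marine turbidite — bioturbation ✓; sorting good ✓; salt casts ✗; rounding high ✓; mud cracks ✓
(C) aeolian dune field — bioturbation ✗; sorting good ✓; salt casts ✓; rounding high ✗; mud cracks ✗
(D) volcanic ash fall — bioturbation ✓; sorting good ✓ (via ripple marks → sorting good); salt casts ✓; rounding high ✓; mud cracks ✓
(E) debris-flow fan — bioturbation ✓; sorting good ✓; salt casts ✗; rounding high ✓; mud cracks ✓
(F) reef margin — fails on bioturbation, sorting good, rounding high, mud cracks (predicts sorting poor, not sorting good; predicts rounding low, not rounding high)
(G) tidal flat — bioturbation ✗; sorting good ✓; salt casts ✓; rounding high ✓; mud cracks ✓
Only (D) is consistent with every observation.

D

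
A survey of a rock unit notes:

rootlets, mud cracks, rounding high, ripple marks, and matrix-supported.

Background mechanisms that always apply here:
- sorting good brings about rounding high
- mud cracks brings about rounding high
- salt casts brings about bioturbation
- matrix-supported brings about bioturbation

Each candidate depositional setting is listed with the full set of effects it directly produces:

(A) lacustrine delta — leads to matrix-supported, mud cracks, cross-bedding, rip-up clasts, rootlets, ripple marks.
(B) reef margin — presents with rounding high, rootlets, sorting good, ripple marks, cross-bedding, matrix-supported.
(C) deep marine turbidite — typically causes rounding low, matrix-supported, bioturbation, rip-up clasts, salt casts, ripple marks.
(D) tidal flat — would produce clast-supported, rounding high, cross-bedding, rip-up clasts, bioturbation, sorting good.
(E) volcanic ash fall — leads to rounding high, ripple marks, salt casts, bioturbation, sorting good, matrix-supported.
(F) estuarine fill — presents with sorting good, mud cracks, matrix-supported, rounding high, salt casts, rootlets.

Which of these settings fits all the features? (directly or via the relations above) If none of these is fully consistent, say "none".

A

Per-candidate check:
(A) lacustrine delta — rootlets match; mud cracks match; rounding high match (by mud cracks → rounding high); ripple marks match; matrix-supported match
(B) reef margin — rootlets match; mud cracks miss; rounding high match; ripple marks match; matrix-supported match
(C) deep marine turbidite — rootlets miss; mud cracks miss; rounding high miss; ripple marks match; matrix-supported match
(D) tidal flat — rootlets miss; mud cracks miss; rounding high match; ripple marks miss; matrix-supported miss
(E) volcanic ash fall — rootlets miss; mud cracks miss; rounding high match; ripple marks match; matrix-supported match
(F) estuarine fill — rootlets match; mud cracks match; rounding high match; ripple marks miss; matrix-supported match
(A) alone accounts for all the evidence.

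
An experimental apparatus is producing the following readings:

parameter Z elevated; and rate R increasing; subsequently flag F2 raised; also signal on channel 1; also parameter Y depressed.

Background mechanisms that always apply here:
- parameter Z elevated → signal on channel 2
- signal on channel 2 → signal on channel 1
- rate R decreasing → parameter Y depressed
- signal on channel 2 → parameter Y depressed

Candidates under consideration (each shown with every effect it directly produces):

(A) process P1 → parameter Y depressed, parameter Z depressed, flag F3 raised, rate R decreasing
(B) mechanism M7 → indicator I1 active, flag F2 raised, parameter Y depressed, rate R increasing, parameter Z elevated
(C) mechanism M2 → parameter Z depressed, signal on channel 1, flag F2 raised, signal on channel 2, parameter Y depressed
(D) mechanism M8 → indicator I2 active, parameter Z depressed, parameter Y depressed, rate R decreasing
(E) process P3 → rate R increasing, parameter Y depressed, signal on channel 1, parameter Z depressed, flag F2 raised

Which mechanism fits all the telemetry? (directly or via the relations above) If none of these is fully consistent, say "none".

For each candidate, compare predicted effects to what was observed:
(A) process P1 — fails on parameter Z elevated, rate R increasing, flag F2 raised, signal on channel 1 (predicts parameter Z depressed, not parameter Z elevated; predicts rate R decreasing, not rate R increasing)
(B) mechanism M7 — accounts for every observation (signal on channel 1 through parameter Z elevated → signal on channel 2 → signal on channel 1)
(C) mechanism M2 — fails on parameter Z elevated, rate R increasing (predicts parameter Z depressed, not parameter Z elevated)
(D) mechanism M8 — parameter Z elevated ✗; rate R increasing ✗; flag F2 raised ✗; signal on channel 1 ✗; parameter Y depressed ✓
(E) process P3 — parameter Z elevated ✗; rate R increasing ✓; flag F2 raised ✓; signal on channel 1 ✓; parameter Y depressed ✓
(B) alone accounts for all the evidence.

B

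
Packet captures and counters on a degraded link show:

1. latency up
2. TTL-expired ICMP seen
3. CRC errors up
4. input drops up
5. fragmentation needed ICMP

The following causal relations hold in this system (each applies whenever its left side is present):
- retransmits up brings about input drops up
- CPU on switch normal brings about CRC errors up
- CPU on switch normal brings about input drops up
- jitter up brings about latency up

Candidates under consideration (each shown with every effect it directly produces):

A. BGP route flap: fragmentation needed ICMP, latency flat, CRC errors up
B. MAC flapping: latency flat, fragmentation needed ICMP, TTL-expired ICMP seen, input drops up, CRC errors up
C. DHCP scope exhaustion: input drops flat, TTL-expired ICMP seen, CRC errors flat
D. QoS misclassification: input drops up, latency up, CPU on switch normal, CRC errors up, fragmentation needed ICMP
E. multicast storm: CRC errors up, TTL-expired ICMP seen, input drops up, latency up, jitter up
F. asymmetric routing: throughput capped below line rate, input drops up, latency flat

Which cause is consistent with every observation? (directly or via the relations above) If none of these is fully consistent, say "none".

Testing each hypothesis:
(A) BGP route flap — latency up NO; TTL-expired ICMP seen NO; CRC errors up yes; input drops up NO; fragmentation needed ICMP yes
(B) MAC flapping — latency up NO; TTL-expired ICMP seen yes; CRC errors up yes; input drops up yes; fragmentation needed ICMP yes
(C) DHCP scope exhaustion — latency up NO; TTL-expired ICMP seen yes; CRC errors up NO; input drops up NO; fragmentation needed ICMP NO
(D) QoS misclassification — latency up yes; TTL-expired ICMP seen NO; CRC errors up yes; input drops up yes; fragmentation needed ICMP yes
(E) multicast storm — latency up yes; TTL-expired ICMP seen yes; CRC errors up yes; input drops up yes; fragmentation needed ICMP NO
(F) asymmetric routing — latency up NO; TTL-expired ICMP seen NO; CRC errors up NO; input drops up yes; fragmentation needed ICMP NO
Every candidate fails on at least one observation.

none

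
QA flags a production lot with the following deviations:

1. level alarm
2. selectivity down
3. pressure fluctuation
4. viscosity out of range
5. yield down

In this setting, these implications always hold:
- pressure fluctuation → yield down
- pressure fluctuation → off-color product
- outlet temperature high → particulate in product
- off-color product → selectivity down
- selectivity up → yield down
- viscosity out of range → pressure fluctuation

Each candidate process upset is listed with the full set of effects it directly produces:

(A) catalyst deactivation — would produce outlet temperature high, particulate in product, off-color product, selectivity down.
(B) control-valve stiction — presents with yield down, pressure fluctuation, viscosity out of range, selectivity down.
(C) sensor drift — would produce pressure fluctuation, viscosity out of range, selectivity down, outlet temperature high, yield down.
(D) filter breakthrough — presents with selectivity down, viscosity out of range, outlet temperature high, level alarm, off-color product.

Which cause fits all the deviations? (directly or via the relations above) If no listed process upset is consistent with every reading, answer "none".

Per-candidate check:
(A) catalyst deactivation — does not account for level alarm, pressure fluctuation, viscosity out of range, yield down
(B) control-valve stiction — level alarm ✗; selectivity down ✓; pressure fluctuation ✓; viscosity out of range ✓; yield down ✓
(C) sensor drift — level alarm ✗; selectivity down ✓; pressure fluctuation ✓; viscosity out of range ✓; yield down ✓
(D) filter breakthrough — level alarm ✓; selectivity down ✓; pressure fluctuation ✓ (via viscosity out of range → pressure fluctuation); viscosity out of range ✓; yield down ✓ (via viscosity out of range → pressure fluctuation → yield down)
Only (D) is consistent with every observation.

D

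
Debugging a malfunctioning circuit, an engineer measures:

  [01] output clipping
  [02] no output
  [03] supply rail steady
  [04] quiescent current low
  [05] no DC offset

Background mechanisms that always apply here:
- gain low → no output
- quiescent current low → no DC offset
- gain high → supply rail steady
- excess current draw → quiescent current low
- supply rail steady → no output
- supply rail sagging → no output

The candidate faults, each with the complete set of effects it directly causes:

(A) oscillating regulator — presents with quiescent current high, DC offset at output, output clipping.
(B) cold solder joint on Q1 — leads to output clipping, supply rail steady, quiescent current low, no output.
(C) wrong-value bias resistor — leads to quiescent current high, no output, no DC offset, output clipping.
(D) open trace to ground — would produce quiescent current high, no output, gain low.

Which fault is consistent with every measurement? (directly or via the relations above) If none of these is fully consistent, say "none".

Per-candidate check:
(A) oscillating regulator — fails on no output, supply rail steady, quiescent current low, no DC offset (predicts quiescent current high, not quiescent current low; predicts DC offset at output, not no DC offset)
(B) cold solder joint on Q1 — accounts for every observation (no DC offset through quiescent current low → no DC offset)
(C) wrong-value bias resistor — output clipping yes; no output yes; supply rail steady NO; quiescent current low NO; no DC offset yes
(D) open trace to ground — fails on output clipping, supply rail steady, quiescent current low, no DC offset (predicts quiescent current high, not quiescent current low)
Only (B) is consistent with every observation.

B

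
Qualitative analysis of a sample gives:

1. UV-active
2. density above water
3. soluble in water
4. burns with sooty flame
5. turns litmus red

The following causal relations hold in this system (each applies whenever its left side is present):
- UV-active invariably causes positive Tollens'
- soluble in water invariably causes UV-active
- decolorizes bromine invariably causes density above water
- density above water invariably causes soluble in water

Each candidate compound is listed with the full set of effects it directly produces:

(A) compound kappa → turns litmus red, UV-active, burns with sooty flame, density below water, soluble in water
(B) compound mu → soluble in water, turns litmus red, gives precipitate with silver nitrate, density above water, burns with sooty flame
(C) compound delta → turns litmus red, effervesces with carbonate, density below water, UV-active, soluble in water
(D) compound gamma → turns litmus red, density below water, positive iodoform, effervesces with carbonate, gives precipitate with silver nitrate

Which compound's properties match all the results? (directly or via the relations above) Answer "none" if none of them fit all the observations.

Testing each hypothesis:
(A) compound kappa — fails on density above water (predicts density below water, not density above water)
(B) compound mu — UV-active yes (through soluble in water → UV-active); density above water yes; soluble in water yes; burns with sooty flame yes; turns litmus red yes
(C) compound delta — UV-active yes; density above water NO; soluble in water yes; burns with sooty flame NO; turns litmus red yes
(D) compound gamma — UV-active NO; density above water NO; soluble in water NO; burns with sooty flame NO; turns litmus red yes
(B) is the only candidate with no mismatches.

B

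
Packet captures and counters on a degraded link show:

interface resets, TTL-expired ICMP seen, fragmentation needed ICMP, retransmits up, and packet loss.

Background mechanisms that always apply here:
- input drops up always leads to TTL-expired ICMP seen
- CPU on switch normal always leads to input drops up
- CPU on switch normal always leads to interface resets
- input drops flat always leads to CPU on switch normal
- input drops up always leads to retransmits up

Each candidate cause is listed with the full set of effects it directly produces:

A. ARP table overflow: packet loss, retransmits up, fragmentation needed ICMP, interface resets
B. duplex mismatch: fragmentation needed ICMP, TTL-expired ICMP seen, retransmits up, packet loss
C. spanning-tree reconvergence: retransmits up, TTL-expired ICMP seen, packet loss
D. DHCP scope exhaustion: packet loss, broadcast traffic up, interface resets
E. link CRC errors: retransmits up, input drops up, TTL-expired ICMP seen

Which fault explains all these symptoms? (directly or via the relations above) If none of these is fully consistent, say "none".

Checking each candidate against the observations:
(A) ARP table overflow — interface resets match; TTL-expired ICMP seen miss; fragmentation needed ICMP match; retransmits up match; packet loss match
(B) duplex mismatch — does not account for interface resets
(C) spanning-tree reconvergence — interface resets miss; TTL-expired ICMP seen match; fragmentation needed ICMP miss; retransmits up match; packet loss match
(D) DHCP scope exhaustion — interface resets match; TTL-expired ICMP seen miss; fragmentation needed ICMP miss; retransmits up miss; packet loss match
(E) link CRC errors — interface resets miss; TTL-expired ICMP seen match; fragmentation needed ICMP miss; retransmits up match; packet loss miss
None of the listed candidates fits everything.

none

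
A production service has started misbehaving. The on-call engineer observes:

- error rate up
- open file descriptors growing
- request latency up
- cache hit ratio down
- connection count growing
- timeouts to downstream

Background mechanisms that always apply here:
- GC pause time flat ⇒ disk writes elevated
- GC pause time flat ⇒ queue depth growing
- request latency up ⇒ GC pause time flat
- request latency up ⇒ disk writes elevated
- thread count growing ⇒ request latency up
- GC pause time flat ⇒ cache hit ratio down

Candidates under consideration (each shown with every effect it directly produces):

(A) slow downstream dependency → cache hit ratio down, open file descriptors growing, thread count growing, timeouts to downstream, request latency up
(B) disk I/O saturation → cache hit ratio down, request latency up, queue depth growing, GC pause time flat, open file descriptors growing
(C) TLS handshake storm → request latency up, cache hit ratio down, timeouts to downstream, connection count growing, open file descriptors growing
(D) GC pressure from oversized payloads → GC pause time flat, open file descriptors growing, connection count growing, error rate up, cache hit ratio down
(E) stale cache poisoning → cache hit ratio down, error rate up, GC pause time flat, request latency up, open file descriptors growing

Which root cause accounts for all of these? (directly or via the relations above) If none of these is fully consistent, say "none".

none

Testing each hypothesis:
(A) slow downstream dependency — error rate up NO; open file descriptors growing yes; request latency up yes; cache hit ratio down yes; connection count growing NO; timeouts to downstream yes
(B) disk I/O saturation — error rate up NO; open file descriptors growing yes; request latency up yes; cache hit ratio down yes; connection count growing NO; timeouts to downstream NO
(C) TLS handshake storm — does not account for error rate up
(D) GC pressure from oversized payloads — error rate up yes; open file descriptors growing yes; request latency up NO; cache hit ratio down yes; connection count growing yes; timeouts to downstream NO
(E) stale cache poisoning — does not account for connection count growing, timeouts to downstream
No candidate is consistent with all observations.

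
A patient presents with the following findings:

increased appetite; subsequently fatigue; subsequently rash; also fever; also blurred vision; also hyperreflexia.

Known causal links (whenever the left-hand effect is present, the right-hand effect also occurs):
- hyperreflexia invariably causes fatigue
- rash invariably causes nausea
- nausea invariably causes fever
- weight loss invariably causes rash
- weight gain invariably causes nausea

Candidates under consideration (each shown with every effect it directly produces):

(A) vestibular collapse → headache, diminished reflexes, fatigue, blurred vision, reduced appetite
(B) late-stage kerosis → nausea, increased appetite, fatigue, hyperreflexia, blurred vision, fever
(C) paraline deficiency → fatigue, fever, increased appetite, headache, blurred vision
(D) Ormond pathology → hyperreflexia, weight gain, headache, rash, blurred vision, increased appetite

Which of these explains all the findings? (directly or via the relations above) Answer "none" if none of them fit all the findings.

D

Checking each candidate against the observations:
(A) vestibular collapse — fails on increased appetite, rash, fever, hyperreflexia (predicts reduced appetite, not increased appetite; predicts diminished reflexes, not hyperreflexia)
(B) late-stage kerosis — increased appetite match; fatigue match; rash miss; fever match; blurred vision match; hyperreflexia match
(C) paraline deficiency — does not account for rash, hyperreflexia
(D) Ormond pathology — increased appetite match; fatigue match (by hyperreflexia → fatigue); rash match; fever match (by rash → nausea → fever); blurred vision match; hyperreflexia match
Only (D) is consistent with every observation.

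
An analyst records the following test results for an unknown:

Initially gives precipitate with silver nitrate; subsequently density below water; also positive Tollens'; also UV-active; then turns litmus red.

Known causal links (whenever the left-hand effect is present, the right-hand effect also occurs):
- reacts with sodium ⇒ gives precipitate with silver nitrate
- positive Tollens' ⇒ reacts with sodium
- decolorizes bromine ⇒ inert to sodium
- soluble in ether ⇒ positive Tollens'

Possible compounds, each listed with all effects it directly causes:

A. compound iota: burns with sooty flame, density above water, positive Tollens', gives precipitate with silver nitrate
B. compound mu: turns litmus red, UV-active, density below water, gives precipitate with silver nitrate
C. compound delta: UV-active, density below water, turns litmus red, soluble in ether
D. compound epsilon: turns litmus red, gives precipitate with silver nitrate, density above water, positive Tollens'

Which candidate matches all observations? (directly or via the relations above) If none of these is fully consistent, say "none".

Testing each hypothesis:
(A) compound iota — fails on density below water, UV-active, turns litmus red (predicts density above water, not density below water)
(B) compound mu — gives precipitate with silver nitrate +; density below water +; positive Tollens' -; UV-active +; turns litmus red +
(C) compound delta — accounts for every observation (gives precipitate with silver nitrate via soluble in ether → positive Tollens' → reacts with sodium → gives precipitate with silver nitrate)
(D) compound epsilon — gives precipitate with silver nitrate +; density below water -; positive Tollens' +; UV-active -; turns litmus red +
Only (C) is consistent with every observation.

C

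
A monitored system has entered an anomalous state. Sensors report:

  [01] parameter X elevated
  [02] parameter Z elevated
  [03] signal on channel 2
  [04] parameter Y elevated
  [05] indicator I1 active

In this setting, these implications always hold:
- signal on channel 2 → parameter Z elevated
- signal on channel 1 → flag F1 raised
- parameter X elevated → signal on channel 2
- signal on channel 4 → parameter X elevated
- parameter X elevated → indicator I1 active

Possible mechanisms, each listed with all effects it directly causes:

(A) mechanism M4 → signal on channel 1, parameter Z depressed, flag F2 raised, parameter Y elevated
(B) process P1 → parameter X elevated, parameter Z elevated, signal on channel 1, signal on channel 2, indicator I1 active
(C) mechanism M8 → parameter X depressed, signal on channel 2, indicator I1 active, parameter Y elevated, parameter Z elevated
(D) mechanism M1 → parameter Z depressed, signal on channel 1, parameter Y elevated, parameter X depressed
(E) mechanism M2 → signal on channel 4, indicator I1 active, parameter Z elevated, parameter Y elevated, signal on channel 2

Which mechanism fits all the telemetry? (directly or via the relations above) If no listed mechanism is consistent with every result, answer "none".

Testing each hypothesis:
(A) mechanism M4 — fails on parameter X elevated, parameter Z elevated, signal on channel 2, indicator I1 active (predicts parameter Z depressed, not parameter Z elevated)
(B) process P1 — parameter X elevated yes; parameter Z elevated yes; signal on channel 2 yes; parameter Y elevated NO; indicator I1 active yes
(C) mechanism M8 — parameter X elevated NO; parameter Z elevated yes; signal on channel 2 yes; parameter Y elevated yes; indicator I1 active yes
(D) mechanism M1 — parameter X elevated NO; parameter Z elevated NO; signal on channel 2 NO; parameter Y elevated yes; indicator I1 active NO
(E) mechanism M2 — parameter X elevated yes (via signal on channel 4 → parameter X elevated); parameter Z elevated yes; signal on channel 2 yes; parameter Y elevated yes; indicator I1 active yes
(E) is the only candidate with no mismatches.

E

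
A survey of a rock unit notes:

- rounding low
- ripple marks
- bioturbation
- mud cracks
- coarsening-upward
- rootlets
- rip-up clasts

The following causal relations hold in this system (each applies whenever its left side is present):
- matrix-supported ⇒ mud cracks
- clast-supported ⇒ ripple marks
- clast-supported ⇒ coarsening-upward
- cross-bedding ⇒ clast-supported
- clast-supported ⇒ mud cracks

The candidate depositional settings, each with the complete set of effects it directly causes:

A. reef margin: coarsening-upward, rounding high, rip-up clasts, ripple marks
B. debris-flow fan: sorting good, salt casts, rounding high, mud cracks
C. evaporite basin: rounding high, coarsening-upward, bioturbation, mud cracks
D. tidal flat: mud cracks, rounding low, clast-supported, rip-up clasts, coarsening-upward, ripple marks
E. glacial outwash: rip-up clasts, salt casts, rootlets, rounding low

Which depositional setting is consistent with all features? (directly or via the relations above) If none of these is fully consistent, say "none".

none

Testing each hypothesis:
(A) reef margin — rounding low ✗; ripple marks ✓; bioturbation ✗; mud cracks ✗; coarsening-upward ✓; rootlets ✗; rip-up clasts ✓
(B) debris-flow fan — rounding low ✗; ripple marks ✗; bioturbation ✗; mud cracks ✓; coarsening-upward ✗; rootlets ✗; rip-up clasts ✗
(C) evaporite basin — fails on rounding low, ripple marks, rootlets, rip-up clasts (predicts rounding high, not rounding low)
(D) tidal flat — rounding low ✓; ripple marks ✓; bioturbation ✗; mud cracks ✓; coarsening-upward ✓; rootlets ✗; rip-up clasts ✓
(E) glacial outwash — rounding low ✓; ripple marks ✗; bioturbation ✗; mud cracks ✗; coarsening-upward ✗; rootlets ✓; rip-up clasts ✓
No candidate is consistent with all observations.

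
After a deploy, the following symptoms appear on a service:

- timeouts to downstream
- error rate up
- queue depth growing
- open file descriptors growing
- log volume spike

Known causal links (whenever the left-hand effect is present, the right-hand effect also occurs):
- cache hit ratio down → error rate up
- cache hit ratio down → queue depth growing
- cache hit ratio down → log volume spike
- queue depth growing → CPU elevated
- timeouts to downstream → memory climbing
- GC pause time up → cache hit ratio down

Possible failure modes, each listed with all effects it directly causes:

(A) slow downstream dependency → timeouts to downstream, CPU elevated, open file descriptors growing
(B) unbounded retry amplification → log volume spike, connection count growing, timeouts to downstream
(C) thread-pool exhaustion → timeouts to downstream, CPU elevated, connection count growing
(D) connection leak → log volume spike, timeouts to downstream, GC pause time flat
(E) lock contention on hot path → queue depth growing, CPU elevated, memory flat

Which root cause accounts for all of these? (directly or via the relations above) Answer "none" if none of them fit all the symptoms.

For each candidate, compare predicted effects to what was observed:
(A) slow downstream dependency — timeouts to downstream yes; error rate up NO; queue depth growing NO; open file descriptors growing yes; log volume spike NO
(B) unbounded retry amplification — does not account for error rate up, queue depth growing, open file descriptors growing
(C) thread-pool exhaustion — does not account for error rate up, queue depth growing, open file descriptors growing, log volume spike
(D) connection leak — does not account for error rate up, queue depth growing, open file descriptors growing
(E) lock contention on hot path — timeouts to downstream NO; error rate up NO; queue depth growing yes; open file descriptors growing NO; log volume spike NO
Every candidate fails on at least one observation.

none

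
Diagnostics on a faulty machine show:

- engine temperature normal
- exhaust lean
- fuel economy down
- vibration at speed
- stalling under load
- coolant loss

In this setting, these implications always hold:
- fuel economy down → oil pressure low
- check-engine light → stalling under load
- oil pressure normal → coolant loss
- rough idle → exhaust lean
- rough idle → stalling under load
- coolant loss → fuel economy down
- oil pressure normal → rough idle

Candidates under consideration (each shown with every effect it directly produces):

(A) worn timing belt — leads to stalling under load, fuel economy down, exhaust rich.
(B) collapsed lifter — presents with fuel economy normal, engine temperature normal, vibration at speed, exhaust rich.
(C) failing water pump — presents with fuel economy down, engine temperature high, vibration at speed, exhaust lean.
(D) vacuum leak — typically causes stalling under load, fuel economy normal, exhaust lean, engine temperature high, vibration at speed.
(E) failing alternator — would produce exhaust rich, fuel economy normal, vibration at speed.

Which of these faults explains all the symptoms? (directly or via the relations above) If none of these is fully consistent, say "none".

none

For each candidate, compare predicted effects to what was observed:
(A) worn timing belt — fails on engine temperature normal, exhaust lean, vibration at speed, coolant loss (predicts exhaust rich, not exhaust lean)
(B) collapsed lifter — engine temperature normal yes; exhaust lean NO; fuel economy down NO; vibration at speed yes; stalling under load NO; coolant loss NO
(C) failing water pump — engine temperature normal NO; exhaust lean yes; fuel economy down yes; vibration at speed yes; stalling under load NO; coolant loss NO
(D) vacuum leak — fails on engine temperature normal, fuel economy down, coolant loss (predicts engine temperature high, not engine temperature normal; predicts fuel economy normal, not fuel economy down)
(E) failing alternator — engine temperature normal NO; exhaust lean NO; fuel economy down NO; vibration at speed yes; stalling under load NO; coolant loss NO
No candidate is consistent with all observations.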